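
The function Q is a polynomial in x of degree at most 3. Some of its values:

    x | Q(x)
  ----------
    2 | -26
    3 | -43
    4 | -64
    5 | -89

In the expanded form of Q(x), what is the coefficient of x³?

First differences: -17, -21, -25. Second differences: -4, -4.
Level-2 differences are constant, so Q has degree 2.
Fitting a degree-2 polynomial gives Q(x) = -2x² - 7x - 4.
The coefficient of x³ is 0.

0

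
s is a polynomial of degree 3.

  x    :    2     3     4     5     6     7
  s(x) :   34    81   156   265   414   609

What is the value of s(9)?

First differences: 47, 75, 109, 149, 195. Second differences: 28, 34, 40, 46. Third differences: 6, 6, 6.
Level-3 differences are constant, so s has degree 3.
Fitting a degree-3 polynomial gives s(x) = x³ + 5x² + 3x.
Then s(9) = 1161.

1161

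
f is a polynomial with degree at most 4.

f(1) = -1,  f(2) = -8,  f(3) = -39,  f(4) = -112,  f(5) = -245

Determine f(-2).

56

First differences: -7, -31, -73, -133. Second differences: -24, -42, -60. Third differences: -18, -18.
Level-3 differences are constant, so f has degree 3.
Fitting a degree-3 polynomial gives f(n) = -3n³ + 6n² - 4n.
Then f(-2) = 56.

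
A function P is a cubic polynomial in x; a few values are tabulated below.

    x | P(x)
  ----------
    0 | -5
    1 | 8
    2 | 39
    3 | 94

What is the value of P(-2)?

Write P(x) = ax³ + bx² + cx + d; the 4 given values yield a linear system in the 4 coefficients.
Solving, P(x) = x³ + 6x² + 6x - 5.
Then P(-2) = -1.

-1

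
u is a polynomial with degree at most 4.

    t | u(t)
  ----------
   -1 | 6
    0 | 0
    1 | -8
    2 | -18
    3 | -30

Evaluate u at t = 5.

First differences: -6, -8, -10, -12. Second differences: -2, -2, -2.
Level-2 differences are constant, so u has degree 2.
Fitting a degree-2 polynomial gives u(t) = -t² - 7t.
Then u(5) = -60.

-60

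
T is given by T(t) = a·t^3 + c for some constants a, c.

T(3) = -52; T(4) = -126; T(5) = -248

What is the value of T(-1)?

4

From T(3) = -52 and T(4) = -126: 27a + c = -52 and 64a + c = -126.
Subtracting: 37a = -74, so a = -2; then c = -52 − (-2)·27 = 2.
So T(t) = -2t³ + 2, and T(-1) = 4.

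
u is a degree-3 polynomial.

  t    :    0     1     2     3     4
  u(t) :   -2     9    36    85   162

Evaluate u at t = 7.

First differences: 11, 27, 49, 77. Second differences: 16, 22, 28. Third differences: 6, 6.
Level-3 differences are constant, so u has degree 3.
Fitting a degree-3 polynomial gives u(t) = t³ + 5t² + 5t - 2.
Then u(7) = 621.

621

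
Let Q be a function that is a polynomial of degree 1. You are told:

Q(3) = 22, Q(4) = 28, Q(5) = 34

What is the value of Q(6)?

First differences: 6, 6.
Level-1 differences are constant, so Q has degree 1.
Extending the table by one column gives the next first difference 6, so Q(6) = 34 + 6 = 40.

40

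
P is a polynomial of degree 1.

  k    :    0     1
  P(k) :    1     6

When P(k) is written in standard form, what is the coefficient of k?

Write P(k) = ak + b; the 2 given values yield a linear system in the 2 coefficients.
Solving, P(k) = 5k + 1.
The coefficient of k is 5.

5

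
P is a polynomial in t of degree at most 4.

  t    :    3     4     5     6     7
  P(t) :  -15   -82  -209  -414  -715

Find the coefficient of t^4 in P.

0

Write P(t) = at^4 + bt³ + ct² + dt + e; the 5 given values yield a linear system in the 5 coefficients.
Solving, the leading coefficient vanishes, and P(t) = -3t³ + 6t² + 2t + 6.
The coefficient of t^4 is 0.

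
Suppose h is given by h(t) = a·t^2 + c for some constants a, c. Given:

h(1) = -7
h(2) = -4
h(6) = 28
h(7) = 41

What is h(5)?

17

From h(1) = -7 and h(2) = -4: 1a + c = -7 and 4a + c = -4.
Subtracting: 3a = 3, so a = 1; then c = -7 − 1·1 = -8.
So h(t) = 1t² − 8, and h(5) = 17.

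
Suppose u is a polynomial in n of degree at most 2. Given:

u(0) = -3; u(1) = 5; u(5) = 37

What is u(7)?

Write u(n) = an² + bn + c; the 3 given values yield a linear system in the 3 coefficients.
Solving, the leading coefficient vanishes, and u(n) = 8n - 3.
Then u(7) = 53.

53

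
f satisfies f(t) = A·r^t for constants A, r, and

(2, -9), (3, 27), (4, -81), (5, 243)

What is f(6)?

Consecutive ratio: 27/(-9) = -3, and -81/27 = -3, so r = -3.
Then A·(-3)^2 = -9 gives A = -1, and f(t) = -1·(-3)^t.
f(6) = -1·(-3)^6 = -729.

-729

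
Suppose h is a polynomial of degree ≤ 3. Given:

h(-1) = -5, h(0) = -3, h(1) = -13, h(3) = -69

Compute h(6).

-243

Write h(k) = ak³ + bk² + ck + d; the 4 given values yield a linear system in the 4 coefficients.
Solving, the leading coefficient vanishes, and h(k) = -6k² - 4k - 3.
Then h(6) = -243.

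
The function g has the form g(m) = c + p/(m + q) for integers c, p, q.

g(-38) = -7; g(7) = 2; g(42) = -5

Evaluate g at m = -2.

(g(m) − c)(m + q) = p for each data point; the three points give a linear system in c and q, then p follows.
Solving: c = -6, q = -2, p = 40, so g(m) = -6 + 40/(m − 2).
Then g(-2) = -6 + 40/(-4) = -16.

-16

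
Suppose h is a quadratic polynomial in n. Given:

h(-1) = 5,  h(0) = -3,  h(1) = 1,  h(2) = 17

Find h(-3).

First differences: -8, 4, 16. Second differences: 12, 12.
Level-2 differences are constant, so h has degree 2.
Fitting a degree-2 polynomial gives h(n) = 6n² - 2n - 3.
Then h(-3) = 57.

57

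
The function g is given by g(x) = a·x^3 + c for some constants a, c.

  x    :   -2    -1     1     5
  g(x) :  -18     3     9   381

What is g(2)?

30

From g(-2) = -18 and g(-1) = 3: -8a + c = -18 and -1a + c = 3.
Subtracting: 7a = 21, so a = 3; then c = -18 − 3·(-8) = 6.
So g(x) = 3x³ + 6, and g(2) = 30.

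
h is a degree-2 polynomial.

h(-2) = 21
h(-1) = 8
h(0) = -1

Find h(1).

Write h(k) = ak² + bk + c; the 3 given values yield a linear system in the 3 coefficients.
Solving, h(k) = 2k² - 7k - 1.
Then h(1) = -6.

-6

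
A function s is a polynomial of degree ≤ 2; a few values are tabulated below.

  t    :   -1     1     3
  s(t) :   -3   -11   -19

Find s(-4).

9

Write s(t) = at² + bt + c; the 3 given values yield a linear system in the 3 coefficients.
Solving, the leading coefficient vanishes, and s(t) = -4t - 7.
Then s(-4) = 9.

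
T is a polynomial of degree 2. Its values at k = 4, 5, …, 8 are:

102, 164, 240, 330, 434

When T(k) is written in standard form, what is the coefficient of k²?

First differences: 62, 76, 90, 104. Second differences: 14, 14, 14.
Level-2 differences are constant, so T has degree 2.
Fitting a degree-2 polynomial gives T(k) = 7k² - k - 6.
The coefficient of k² is 7.

7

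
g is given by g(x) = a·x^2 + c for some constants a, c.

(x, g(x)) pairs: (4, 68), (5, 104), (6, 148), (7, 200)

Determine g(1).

8

From g(4) = 68 and g(5) = 104: 16a + c = 68 and 25a + c = 104.
Subtracting: 9a = 36, so a = 4; then c = 68 − 4·16 = 4.
So g(x) = 4x² + 4, and g(1) = 8.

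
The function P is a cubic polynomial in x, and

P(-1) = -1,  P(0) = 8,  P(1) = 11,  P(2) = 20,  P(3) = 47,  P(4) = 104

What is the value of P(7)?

Write P(x) = ax³ + bx² + cx + d; the 6 given values yield a linear system in the 4 coefficients.
Solving, P(x) = 2x³ - 3x² + 4x + 8.
Then P(7) = 575.

575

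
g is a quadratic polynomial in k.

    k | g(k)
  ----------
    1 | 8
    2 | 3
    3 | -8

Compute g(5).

Write g(k) = ak² + bk + c; the 3 given values yield a linear system in the 3 coefficients.
Solving, g(k) = -3k² + 4k + 7.
Then g(5) = -48.

-48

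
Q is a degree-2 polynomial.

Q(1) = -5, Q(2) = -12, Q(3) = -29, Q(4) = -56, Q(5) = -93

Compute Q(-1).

-21

First differences: -7, -17, -27, -37. Second differences: -10, -10, -10.
Level-2 differences are constant, so Q has degree 2.
Fitting a degree-2 polynomial gives Q(m) = -5m² + 8m - 8.
Then Q(-1) = -21.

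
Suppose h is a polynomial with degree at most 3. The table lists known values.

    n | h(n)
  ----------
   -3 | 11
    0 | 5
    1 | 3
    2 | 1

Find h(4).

Write h(n) = an³ + bn² + cn + d; the 4 given values yield a linear system in the 4 coefficients.
Solving, the top 2 coefficients vanish, and h(n) = -2n + 5.
Then h(4) = -3.

-3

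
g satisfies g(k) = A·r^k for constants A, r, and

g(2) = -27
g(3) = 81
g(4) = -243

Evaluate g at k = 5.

Consecutive ratio: 81/(-27) = -3, and -243/81 = -3, so r = -3.
Then A·(-3)^2 = -27 gives A = -3, and g(k) = -3·(-3)^k.
g(5) = -3·(-3)^5 = 729.

729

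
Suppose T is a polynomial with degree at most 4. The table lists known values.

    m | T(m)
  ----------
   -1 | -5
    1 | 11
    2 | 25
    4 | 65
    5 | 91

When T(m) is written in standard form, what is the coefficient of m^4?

0

Write T(m) = am^4 + bm³ + cm² + dm + e; the 5 given values yield a linear system in the 5 coefficients.
Solving, the top 2 coefficients vanish, and T(m) = 2m² + 8m + 1.
The coefficient of m^4 is 0.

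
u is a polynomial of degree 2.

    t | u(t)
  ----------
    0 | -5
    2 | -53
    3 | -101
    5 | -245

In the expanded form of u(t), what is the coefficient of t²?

Write u(t) = at² + bt + c; the 4 given values yield a linear system in the 3 coefficients.
Solving, u(t) = -8t² - 8t - 5.
The coefficient of t² is -8.

-8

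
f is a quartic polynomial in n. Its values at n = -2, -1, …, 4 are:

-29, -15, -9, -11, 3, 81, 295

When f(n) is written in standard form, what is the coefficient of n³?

2

First differences: 14, 6, -2, 14, 78, 214. Second differences: -8, -8, 16, 64, 136. Third differences: 0, 24, 48, 72. Fourth differences: 24, 24, 24.
Level-4 differences are constant, so f has degree 4.
Fitting a degree-4 polynomial gives f(n) = n^4 + 2n³ - 5n² - 9.
The coefficient of n³ is 2.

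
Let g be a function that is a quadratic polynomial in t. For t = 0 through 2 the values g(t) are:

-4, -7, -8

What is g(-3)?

17

Write g(t) = at² + bt + c; the 3 given values yield a linear system in the 3 coefficients.
Solving, g(t) = t² - 4t - 4.
Then g(-3) = 17.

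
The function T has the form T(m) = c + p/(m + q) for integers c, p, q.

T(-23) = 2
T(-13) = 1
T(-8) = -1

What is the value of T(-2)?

(T(m) − c)(m + q) = p for each data point; the three points give a linear system in c and q, then p follows.
Solving: c = 3, q = 3, p = 20, so T(m) = 3 + 20/(m + 3).
Then T(-2) = 3 + 20/1 = 23.

23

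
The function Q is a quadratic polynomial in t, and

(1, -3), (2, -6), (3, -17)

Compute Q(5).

Write Q(t) = at² + bt + c; the 3 given values yield a linear system in the 3 coefficients.
Solving, Q(t) = -4t² + 9t - 8.
Then Q(5) = -63.

-63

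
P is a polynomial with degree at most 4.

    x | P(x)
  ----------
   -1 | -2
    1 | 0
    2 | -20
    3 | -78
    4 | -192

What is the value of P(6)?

Write P(x) = ax^4 + bx³ + cx² + dx + e; the 5 given values yield a linear system in the 5 coefficients.
Solving, the leading coefficient vanishes, and P(x) = -3x³ - x² + 4x.
Then P(6) = -660.

-660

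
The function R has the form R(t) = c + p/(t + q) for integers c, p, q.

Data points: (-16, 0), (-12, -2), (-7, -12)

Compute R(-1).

(R(t) − c)(t + q) = p for each data point; the three points give a linear system in c and q, then p follows.
Solving: c = 4, q = 4, p = 48, so R(t) = 4 + 48/(t + 4).
Then R(-1) = 4 + 48/3 = 20.

20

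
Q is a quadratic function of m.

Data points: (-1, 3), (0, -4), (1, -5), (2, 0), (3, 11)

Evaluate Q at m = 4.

First differences: -7, -1, 5, 11. Second differences: 6, 6, 6.
Level-2 differences are constant, so Q has degree 2.
Fitting a degree-2 polynomial gives Q(m) = 3m² - 4m - 4.
Then Q(4) = 28.

28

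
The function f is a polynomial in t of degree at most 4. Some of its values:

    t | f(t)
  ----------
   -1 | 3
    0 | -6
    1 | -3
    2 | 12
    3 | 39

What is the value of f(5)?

First differences: -9, 3, 15, 27. Second differences: 12, 12, 12.
Level-2 differences are constant, so f has degree 2.
Fitting a degree-2 polynomial gives f(t) = 6t² - 3t - 6.
Then f(5) = 129.

129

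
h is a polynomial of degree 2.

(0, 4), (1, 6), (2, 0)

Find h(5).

-66

Write h(m) = am² + bm + c; the 3 given values yield a linear system in the 3 coefficients.
Solving, h(m) = -4m² + 6m + 4.
Then h(5) = -66.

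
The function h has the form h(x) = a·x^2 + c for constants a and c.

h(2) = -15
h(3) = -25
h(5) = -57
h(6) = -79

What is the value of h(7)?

-105

From h(2) = -15 and h(3) = -25: 4a + c = -15 and 9a + c = -25.
Subtracting: 5a = -10, so a = -2; then c = -15 − (-2)·4 = -7.
So h(x) = -2x² − 7, and h(7) = -105.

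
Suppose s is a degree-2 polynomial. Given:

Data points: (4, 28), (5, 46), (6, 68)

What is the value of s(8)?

124

Write s(m) = am² + bm + c; the 3 given values yield a linear system in the 3 coefficients.
Solving, s(m) = 2m² - 4.
Then s(8) = 124.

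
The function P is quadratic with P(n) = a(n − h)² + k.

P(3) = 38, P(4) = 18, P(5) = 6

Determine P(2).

66

First differences -20, -12; second difference 8 = 2a, so a = 4.
Expanding, the n-coefficient is −2ah = -8h; matching it to the data gives h = 6, and then k = 2.
So P(n) = 4(n − 6)² + 2.
P(2) = 4·(-4)² + 2 = 66.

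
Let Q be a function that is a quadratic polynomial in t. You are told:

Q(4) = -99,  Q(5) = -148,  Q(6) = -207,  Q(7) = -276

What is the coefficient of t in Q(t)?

-4

Write Q(t) = at² + bt + c; the 4 given values yield a linear system in the 3 coefficients.
Solving, Q(t) = -5t² - 4t - 3.
The coefficient of t is -4.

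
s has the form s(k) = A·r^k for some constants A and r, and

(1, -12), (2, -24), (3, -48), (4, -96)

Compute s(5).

-192

Consecutive ratio: -24/(-12) = 2, and -48/(-24) = 2, so r = 2.
Then A·2^1 = -12 gives A = -6, and s(k) = -6·2^k.
s(5) = -6·2^5 = -192.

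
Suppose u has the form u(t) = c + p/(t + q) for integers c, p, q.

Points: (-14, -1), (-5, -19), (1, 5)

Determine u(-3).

(u(t) − c)(t + q) = p for each data point; the three points give a linear system in c and q, then p follows.
Solving: c = 1, q = 4, p = 20, so u(t) = 1 + 20/(t + 4).
Then u(-3) = 1 + 20/1 = 21.

21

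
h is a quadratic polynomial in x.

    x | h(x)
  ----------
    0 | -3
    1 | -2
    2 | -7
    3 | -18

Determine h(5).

-58

Write h(x) = ax² + bx + c; the 4 given values yield a linear system in the 3 coefficients.
Solving, h(x) = -3x² + 4x - 3.
Then h(5) = -58.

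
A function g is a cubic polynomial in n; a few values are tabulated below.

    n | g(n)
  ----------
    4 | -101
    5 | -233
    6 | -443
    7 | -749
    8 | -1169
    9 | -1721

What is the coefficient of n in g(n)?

First differences: -132, -210, -306, -420, -552. Second differences: -78, -96, -114, -132. Third differences: -18, -18, -18.
Level-3 differences are constant, so g has degree 3.
Fitting a degree-3 polynomial gives g(n) = -3n³ + 6n² - 3n + 7.
The coefficient of n is -3.

-3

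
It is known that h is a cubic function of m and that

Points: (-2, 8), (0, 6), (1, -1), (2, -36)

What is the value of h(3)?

-117

Write h(m) = am³ + bm² + cm + d; the 4 given values yield a linear system in the 4 coefficients.
Solving, h(m) = -3m³ - 5m² + m + 6.
Then h(3) = -117.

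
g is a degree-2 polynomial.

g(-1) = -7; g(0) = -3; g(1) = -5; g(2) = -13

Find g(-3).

Write g(t) = at² + bt + c; the 4 given values yield a linear system in the 3 coefficients.
Solving, g(t) = -3t² + t - 3.
Then g(-3) = -33.

-33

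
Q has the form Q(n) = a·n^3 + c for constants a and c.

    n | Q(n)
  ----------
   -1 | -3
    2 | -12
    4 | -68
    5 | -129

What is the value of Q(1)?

-5

From Q(-1) = -3 and Q(2) = -12: -1a + c = -3 and 8a + c = -12.
Subtracting: 9a = -9, so a = -1; then c = -3 − (-1)·(-1) = -4.
So Q(n) = -1n³ − 4, and Q(1) = -5.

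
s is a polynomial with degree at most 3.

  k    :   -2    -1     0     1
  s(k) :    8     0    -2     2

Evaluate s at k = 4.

50

Write s(k) = ak³ + bk² + ck + d; the 4 given values yield a linear system in the 4 coefficients.
Solving, the leading coefficient vanishes, and s(k) = 3k² + k - 2.
Then s(4) = 50.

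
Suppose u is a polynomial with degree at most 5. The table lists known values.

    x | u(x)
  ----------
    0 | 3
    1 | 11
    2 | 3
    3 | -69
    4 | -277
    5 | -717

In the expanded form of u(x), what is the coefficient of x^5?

0

First differences: 8, -8, -72, -208, -440. Second differences: -16, -64, -136, -232. Third differences: -48, -72, -96. Fourth differences: -24, -24.
Level-4 differences are constant, so u has degree 4.
Fitting a degree-4 polynomial gives u(x) = -x^4 - 2x³ + 5x² + 6x + 3.
The coefficient of x^5 is 0.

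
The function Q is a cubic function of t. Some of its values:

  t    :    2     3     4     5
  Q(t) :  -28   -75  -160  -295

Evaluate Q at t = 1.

-7

Write Q(t) = at³ + bt² + ct + d; the 4 given values yield a linear system in the 4 coefficients.
Solving, Q(t) = -2t³ - t² - 4t.
Then Q(1) = -7.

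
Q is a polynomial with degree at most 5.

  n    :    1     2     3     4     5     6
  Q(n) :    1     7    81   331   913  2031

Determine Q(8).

6931

First differences: 6, 74, 250, 582, 1118. Second differences: 68, 176, 332, 536. Third differences: 108, 156, 204. Fourth differences: 48, 48.
Level-4 differences are constant, so Q has degree 4.
Fitting a degree-4 polynomial gives Q(n) = 2n^4 - 2n³ - 4n² + 2n + 3.
Then Q(8) = 6931.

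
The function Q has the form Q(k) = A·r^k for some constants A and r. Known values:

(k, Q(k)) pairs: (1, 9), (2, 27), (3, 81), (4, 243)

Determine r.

3

Consecutive ratio: 27/9 = 3, and 81/27 = 3, so r = 3.
Then A·3^1 = 9 gives A = 3, and Q(k) = 3·3^k.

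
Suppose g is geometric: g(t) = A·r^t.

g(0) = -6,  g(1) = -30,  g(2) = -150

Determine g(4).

Consecutive ratio: -30/(-6) = 5, and -150/(-30) = 5, so r = 5.
Then A·5^0 = -6 gives A = -6, and g(t) = -6·5^t.
g(4) = -6·5^4 = -3750.

-3750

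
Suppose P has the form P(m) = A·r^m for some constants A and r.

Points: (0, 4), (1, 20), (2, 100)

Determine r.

Consecutive ratio: 20/4 = 5, and 100/20 = 5, so r = 5.
Then A·5^0 = 4 gives A = 4, and P(m) = 4·5^m.

5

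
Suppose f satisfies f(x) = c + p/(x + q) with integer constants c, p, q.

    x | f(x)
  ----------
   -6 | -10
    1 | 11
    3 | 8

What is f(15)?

4

(f(x) − c)(x + q) = p for each data point; the three points give a linear system in c and q, then p follows.
Solving: c = 2, q = 3, p = 36, so f(x) = 2 + 36/(x + 3).
Then f(15) = 2 + 36/18 = 4.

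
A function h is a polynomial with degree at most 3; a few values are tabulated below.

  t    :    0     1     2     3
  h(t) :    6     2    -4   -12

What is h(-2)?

Write h(t) = at³ + bt² + ct + d; the 4 given values yield a linear system in the 4 coefficients.
Solving, the leading coefficient vanishes, and h(t) = -t² - 3t + 6.
Then h(-2) = 8.

8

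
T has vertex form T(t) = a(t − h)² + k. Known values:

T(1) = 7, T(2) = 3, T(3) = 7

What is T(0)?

First differences -4, 4; second difference 8 = 2a, so a = 4.
Expanding, the t-coefficient is −2ah = -8h; matching it to the data gives h = 2, and then k = 3.
So T(t) = 4(t − 2)² + 3.
T(0) = 4·(-2)² + 3 = 19.

19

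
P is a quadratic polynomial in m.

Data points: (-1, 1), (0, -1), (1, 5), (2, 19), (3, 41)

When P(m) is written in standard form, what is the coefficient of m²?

First differences: -2, 6, 14, 22. Second differences: 8, 8, 8.
Level-2 differences are constant, so P has degree 2.
Fitting a degree-2 polynomial gives P(m) = 4m² + 2m - 1.
The coefficient of m² is 4.

4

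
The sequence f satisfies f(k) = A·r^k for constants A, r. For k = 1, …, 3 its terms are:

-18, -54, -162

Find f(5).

Consecutive ratio: -54/(-18) = 3, and -162/(-54) = 3, so r = 3.
Then A·3^1 = -18 gives A = -6, and f(k) = -6·3^k.
f(5) = -6·3^5 = -1458.

-1458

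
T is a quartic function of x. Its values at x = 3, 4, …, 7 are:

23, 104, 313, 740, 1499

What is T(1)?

5

Write T(x) = ax^4 + bx³ + cx² + dx + e; the 5 given values yield a linear system in the 5 coefficients.
Solving, T(x) = x^4 - 3x³ + 3x² - 4x + 8.
Then T(1) = 5.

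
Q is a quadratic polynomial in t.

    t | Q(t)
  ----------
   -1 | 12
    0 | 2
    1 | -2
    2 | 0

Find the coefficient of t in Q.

Write Q(t) = at² + bt + c; the 4 given values yield a linear system in the 3 coefficients.
Solving, Q(t) = 3t² - 7t + 2.
The coefficient of t is -7.

-7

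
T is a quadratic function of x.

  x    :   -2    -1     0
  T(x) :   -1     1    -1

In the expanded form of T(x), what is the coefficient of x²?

Write T(x) = ax² + bx + c; the 3 given values yield a linear system in the 3 coefficients.
Solving, T(x) = -2x² - 4x - 1.
The coefficient of x² is -2.

-2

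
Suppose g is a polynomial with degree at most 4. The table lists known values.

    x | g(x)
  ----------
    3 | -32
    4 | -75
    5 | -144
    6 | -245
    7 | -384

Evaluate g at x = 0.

1

First differences: -43, -69, -101, -139. Second differences: -26, -32, -38. Third differences: -6, -6.
Level-3 differences are constant, so g has degree 3.
Fitting a degree-3 polynomial gives g(x) = -x³ - x² + x + 1.
Then g(0) = 1.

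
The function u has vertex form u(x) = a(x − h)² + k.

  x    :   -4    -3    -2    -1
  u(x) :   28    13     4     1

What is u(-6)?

76

First differences -15, -9, -3; second difference 6 = 2a, so a = 3.
Expanding, the x-coefficient is −2ah = -6h; matching it to the data gives h = -1, and then k = 1.
So u(x) = 3(x + 1)² + 1.
u(-6) = 3·(-5)² + 1 = 76.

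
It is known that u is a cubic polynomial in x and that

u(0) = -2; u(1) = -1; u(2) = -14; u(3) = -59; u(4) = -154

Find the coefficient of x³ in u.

-3

Write u(x) = ax³ + bx² + cx + d; the 5 given values yield a linear system in the 4 coefficients.
Solving, u(x) = -3x³ + 2x² + 2x - 2.
The coefficient of x³ is -3.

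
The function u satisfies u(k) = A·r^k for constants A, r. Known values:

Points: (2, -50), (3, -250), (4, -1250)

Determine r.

Consecutive ratio: -250/(-50) = 5, and -1250/(-250) = 5, so r = 5.
Then A·5^2 = -50 gives A = -2, and u(k) = -2·5^k.

5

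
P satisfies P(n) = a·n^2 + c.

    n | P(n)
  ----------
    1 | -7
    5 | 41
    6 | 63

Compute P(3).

9

From P(1) = -7 and P(5) = 41: 1a + c = -7 and 25a + c = 41.
Subtracting: 24a = 48, so a = 2; then c = -7 − 2·1 = -9.
So P(n) = 2n² − 9, and P(3) = 9.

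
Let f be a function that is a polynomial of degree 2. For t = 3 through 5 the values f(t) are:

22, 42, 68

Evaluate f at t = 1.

0

Write f(t) = at² + bt + c; the 3 given values yield a linear system in the 3 coefficients.
Solving, f(t) = 3t² - t - 2.
Then f(1) = 0.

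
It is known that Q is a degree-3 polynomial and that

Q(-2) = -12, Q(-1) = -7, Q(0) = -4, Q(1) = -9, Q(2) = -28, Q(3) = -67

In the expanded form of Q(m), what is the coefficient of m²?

-4

First differences: 5, 3, -5, -19, -39. Second differences: -2, -8, -14, -20. Third differences: -6, -6, -6.
Level-3 differences are constant, so Q has degree 3.
Fitting a degree-3 polynomial gives Q(m) = -m³ - 4m² - 4.
The coefficient of m² is -4.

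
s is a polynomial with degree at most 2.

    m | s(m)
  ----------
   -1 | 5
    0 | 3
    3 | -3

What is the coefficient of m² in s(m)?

Write s(m) = am² + bm + c; the 3 given values yield a linear system in the 3 coefficients.
Solving, the leading coefficient vanishes, and s(m) = -2m + 3.
The coefficient of m² is 0.

0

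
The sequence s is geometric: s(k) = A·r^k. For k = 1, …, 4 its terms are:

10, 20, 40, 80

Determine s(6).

Consecutive ratio: 20/10 = 2, and 40/20 = 2, so r = 2.
Then A·2^1 = 10 gives A = 5, and s(k) = 5·2^k.
s(6) = 5·2^6 = 320.

320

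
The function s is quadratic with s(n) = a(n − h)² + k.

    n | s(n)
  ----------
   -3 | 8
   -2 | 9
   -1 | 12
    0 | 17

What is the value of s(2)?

First differences 1, 3, 5; second difference 2 = 2a, so a = 1.
Expanding, the n-coefficient is −2ah = -2h; matching it to the data gives h = -3, and then k = 8.
So s(n) = 1(n + 3)² + 8.
s(2) = 1·5² + 8 = 33.

33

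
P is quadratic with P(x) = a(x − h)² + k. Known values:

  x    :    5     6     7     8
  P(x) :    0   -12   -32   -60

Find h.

First differences -12, -20, -28; second difference -8 = 2a, so a = -4.
Expanding, the x-coefficient is −2ah = 8h; matching it to the data gives h = 4, and then k = 4.
So P(x) = -4(x − 4)² + 4.
Hence h = 4.

4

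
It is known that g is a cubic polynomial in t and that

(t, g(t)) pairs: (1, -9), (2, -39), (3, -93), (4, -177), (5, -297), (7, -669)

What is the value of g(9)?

Write g(t) = at³ + bt² + ct + d; the 6 given values yield a linear system in the 4 coefficients.
Solving, g(t) = -t³ - 6t² - 5t + 3.
Then g(9) = -1257.

-1257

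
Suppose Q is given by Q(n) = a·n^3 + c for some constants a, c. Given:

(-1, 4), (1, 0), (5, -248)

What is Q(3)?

From Q(-1) = 4 and Q(1) = 0: -1a + c = 4 and 1a + c = 0.
Subtracting: 2a = -4, so a = -2; then c = 4 − (-2)·(-1) = 2.
So Q(n) = -2n³ + 2, and Q(3) = -52.

-52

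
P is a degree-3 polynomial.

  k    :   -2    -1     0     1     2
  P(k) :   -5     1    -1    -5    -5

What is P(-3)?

First differences: 6, -2, -4, 0. Second differences: -8, -2, 4. Third differences: 6, 6.
Level-3 differences are constant, so P has degree 3.
Fitting a degree-3 polynomial gives P(k) = k³ - k² - 4k - 1.
Then P(-3) = -25.

-25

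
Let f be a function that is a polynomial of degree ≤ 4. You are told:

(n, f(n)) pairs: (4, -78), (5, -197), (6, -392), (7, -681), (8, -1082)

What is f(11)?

-3137

First differences: -119, -195, -289, -401. Second differences: -76, -94, -112. Third differences: -18, -18.
Level-3 differences are constant, so f has degree 3.
Fitting a degree-3 polynomial gives f(n) = -3n³ + 7n² + n - 2.
Then f(11) = -3137.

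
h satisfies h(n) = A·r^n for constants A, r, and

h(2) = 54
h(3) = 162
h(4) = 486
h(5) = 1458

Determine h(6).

Consecutive ratio: 162/54 = 3, and 486/162 = 3, so r = 3.
Then A·3^2 = 54 gives A = 6, and h(n) = 6·3^n.
h(6) = 6·3^6 = 4374.

4374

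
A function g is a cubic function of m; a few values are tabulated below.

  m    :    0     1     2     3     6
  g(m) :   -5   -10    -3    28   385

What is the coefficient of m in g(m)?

-7

Write g(m) = am³ + bm² + cm + d; the 5 given values yield a linear system in the 4 coefficients.
Solving, g(m) = 2m³ - 7m - 5.
The coefficient of m is -7.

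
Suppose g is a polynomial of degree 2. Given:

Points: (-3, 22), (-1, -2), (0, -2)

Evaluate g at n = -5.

78

Write g(n) = an² + bn + c; the 3 given values yield a linear system in the 3 coefficients.
Solving, g(n) = 4n² + 4n - 2.
Then g(-5) = 78.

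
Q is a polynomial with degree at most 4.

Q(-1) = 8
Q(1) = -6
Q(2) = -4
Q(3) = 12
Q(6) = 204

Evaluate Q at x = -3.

6

Write Q(x) = ax^4 + bx³ + cx² + dx + e; the 5 given values yield a linear system in the 5 coefficients.
Solving, the leading coefficient vanishes, and Q(x) = x³ + x² - 8x.
Then Q(-3) = 6.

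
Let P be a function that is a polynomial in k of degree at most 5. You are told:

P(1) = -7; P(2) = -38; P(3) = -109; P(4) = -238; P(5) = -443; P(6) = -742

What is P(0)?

Write P(k) = ak^5 + bk^4 + ck³ + dk² + ek + p; the 6 given values yield a linear system in the 6 coefficients.
Solving, the top 2 coefficients vanish, and P(k) = -3k³ - 2k² - 4k + 2.
The constant term is P(0) = 2.

2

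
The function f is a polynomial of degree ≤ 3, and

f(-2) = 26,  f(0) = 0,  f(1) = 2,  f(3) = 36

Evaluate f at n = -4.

92

Write f(n) = an³ + bn² + cn + d; the 4 given values yield a linear system in the 4 coefficients.
Solving, the leading coefficient vanishes, and f(n) = 5n² - 3n.
Then f(-4) = 92.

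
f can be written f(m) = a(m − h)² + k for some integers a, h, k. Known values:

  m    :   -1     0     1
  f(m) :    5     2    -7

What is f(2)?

-22

First differences -3, -9; second difference -6 = 2a, so a = -3.
Expanding, the m-coefficient is −2ah = 6h; matching it to the data gives h = -1, and then k = 5.
So f(m) = -3(m + 1)² + 5.
f(2) = -3·3² + 5 = -22.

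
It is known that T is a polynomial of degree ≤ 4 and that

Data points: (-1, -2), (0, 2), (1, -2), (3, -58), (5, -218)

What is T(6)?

-352

Write T(t) = at^4 + bt³ + ct² + dt + e; the 5 given values yield a linear system in the 5 coefficients.
Solving, the leading coefficient vanishes, and T(t) = -t³ - 4t² + t + 2.
Then T(6) = -352.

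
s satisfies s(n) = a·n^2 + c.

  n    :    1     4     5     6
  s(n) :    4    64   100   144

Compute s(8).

From s(1) = 4 and s(4) = 64: 1a + c = 4 and 16a + c = 64.
Subtracting: 15a = 60, so a = 4; then c = 4 − 4·1 = 0.
So s(n) = 4n² + 0, and s(8) = 256.

256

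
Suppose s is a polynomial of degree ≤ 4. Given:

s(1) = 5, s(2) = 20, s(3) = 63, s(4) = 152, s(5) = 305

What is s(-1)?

First differences: 15, 43, 89, 153. Second differences: 28, 46, 64. Third differences: 18, 18.
Level-3 differences are constant, so s has degree 3.
Fitting a degree-3 polynomial gives s(k) = 3k³ - 4k² + 6k.
Then s(-1) = -13.

-13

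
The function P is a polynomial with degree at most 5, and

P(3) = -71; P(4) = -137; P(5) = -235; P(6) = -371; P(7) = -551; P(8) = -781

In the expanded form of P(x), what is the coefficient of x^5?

0

First differences: -66, -98, -136, -180, -230. Second differences: -32, -38, -44, -50. Third differences: -6, -6, -6.
Level-3 differences are constant, so P has degree 3.
Fitting a degree-3 polynomial gives P(x) = -x³ - 4x² - x - 5.
The coefficient of x^5 is 0.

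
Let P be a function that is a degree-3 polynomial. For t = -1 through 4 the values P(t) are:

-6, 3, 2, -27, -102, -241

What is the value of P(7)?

-1222

First differences: 9, -1, -29, -75, -139. Second differences: -10, -28, -46, -64. Third differences: -18, -18, -18.
Level-3 differences are constant, so P has degree 3.
Fitting a degree-3 polynomial gives P(t) = -3t³ - 5t² + 7t + 3.
Then P(7) = -1222.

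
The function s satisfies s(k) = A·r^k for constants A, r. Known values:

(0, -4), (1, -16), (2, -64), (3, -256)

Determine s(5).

-4096

Consecutive ratio: -16/(-4) = 4, and -64/(-16) = 4, so r = 4.
Then A·4^0 = -4 gives A = -4, and s(k) = -4·4^k.
s(5) = -4·4^5 = -4096.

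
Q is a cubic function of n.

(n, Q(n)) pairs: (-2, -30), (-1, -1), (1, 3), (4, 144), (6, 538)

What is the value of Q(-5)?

-441

Write Q(n) = an³ + bn² + cn + d; the 5 given values yield a linear system in the 4 coefficients.
Solving, Q(n) = 3n³ - 3n² - n + 4.
Then Q(-5) = -441.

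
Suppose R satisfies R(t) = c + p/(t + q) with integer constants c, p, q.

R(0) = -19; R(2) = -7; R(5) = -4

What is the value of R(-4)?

(R(t) − c)(t + q) = p for each data point; the three points give a linear system in c and q, then p follows.
Solving: c = -1, q = 1, p = -18, so R(t) = -1 − 18/(t + 1).
Then R(-4) = -1 − 18/(-3) = 5.

5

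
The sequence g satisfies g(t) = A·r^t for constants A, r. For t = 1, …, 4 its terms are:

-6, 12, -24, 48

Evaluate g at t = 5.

Consecutive ratio: 12/(-6) = -2, and -24/12 = -2, so r = -2.
Then A·(-2)^1 = -6 gives A = 3, and g(t) = 3·(-2)^t.
g(5) = 3·(-2)^5 = -96.

-96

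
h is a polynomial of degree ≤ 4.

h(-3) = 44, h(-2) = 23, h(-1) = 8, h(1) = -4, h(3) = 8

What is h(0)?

-1

Write h(m) = am^4 + bm³ + cm² + dm + e; the 5 given values yield a linear system in the 5 coefficients.
Solving, the top 2 coefficients vanish, and h(m) = 3m² - 6m - 1.
Then h(0) = -1.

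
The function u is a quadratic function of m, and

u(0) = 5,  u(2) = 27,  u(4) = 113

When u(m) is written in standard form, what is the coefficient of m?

-5

Write u(m) = am² + bm + c; the 3 given values yield a linear system in the 3 coefficients.
Solving, u(m) = 8m² - 5m + 5.
The coefficient of m is -5.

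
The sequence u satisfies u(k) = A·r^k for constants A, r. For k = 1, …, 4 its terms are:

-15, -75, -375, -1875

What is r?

5

Consecutive ratio: -75/(-15) = 5, and -375/(-75) = 5, so r = 5.
Then A·5^1 = -15 gives A = -3, and u(k) = -3·5^k.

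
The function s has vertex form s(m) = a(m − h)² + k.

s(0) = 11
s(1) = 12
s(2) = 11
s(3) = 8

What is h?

1

First differences 1, -1, -3; second difference -2 = 2a, so a = -1.
Expanding, the m-coefficient is −2ah = 2h; matching it to the data gives h = 1, and then k = 12.
So s(m) = -1(m − 1)² + 12.
Hence h = 1.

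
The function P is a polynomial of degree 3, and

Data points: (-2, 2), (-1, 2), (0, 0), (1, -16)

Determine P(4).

-268

Write P(n) = an³ + bn² + cn + d; the 4 given values yield a linear system in the 4 coefficients.
Solving, P(n) = -2n³ - 7n² - 7n.
Then P(4) = -268.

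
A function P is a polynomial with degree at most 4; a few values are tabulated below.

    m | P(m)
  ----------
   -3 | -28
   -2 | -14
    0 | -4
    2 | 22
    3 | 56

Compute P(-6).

-178

Write P(m) = am^4 + bm³ + cm² + dm + e; the 5 given values yield a linear system in the 5 coefficients.
Solving, the leading coefficient vanishes, and P(m) = m³ + 2m² + 5m - 4.
Then P(-6) = -178.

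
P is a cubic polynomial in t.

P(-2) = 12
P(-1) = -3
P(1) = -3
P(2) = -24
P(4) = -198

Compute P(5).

Write P(t) = at³ + bt² + ct + d; the 5 given values yield a linear system in the 4 coefficients.
Solving, P(t) = -3t³ - t² + 3t - 2.
Then P(5) = -387.

-387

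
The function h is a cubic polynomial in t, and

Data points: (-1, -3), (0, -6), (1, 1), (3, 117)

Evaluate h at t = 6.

Write h(t) = at³ + bt² + ct + d; the 4 given values yield a linear system in the 4 coefficients.
Solving, h(t) = 3t³ + 5t² - t - 6.
Then h(6) = 816.

816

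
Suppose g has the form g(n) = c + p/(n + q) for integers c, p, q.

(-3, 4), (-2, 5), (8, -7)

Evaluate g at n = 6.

(g(n) − c)(n + q) = p for each data point; the three points give a linear system in c and q, then p follows.
Solving: c = -1, q = -3, p = -30, so g(n) = -1 − 30/(n − 3).
Then g(6) = -1 − 30/3 = -11.

-11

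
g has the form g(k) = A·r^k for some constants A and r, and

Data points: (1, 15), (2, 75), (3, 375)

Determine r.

5

Consecutive ratio: 75/15 = 5, and 375/75 = 5, so r = 5.
Then A·5^1 = 15 gives A = 3, and g(k) = 3·5^k.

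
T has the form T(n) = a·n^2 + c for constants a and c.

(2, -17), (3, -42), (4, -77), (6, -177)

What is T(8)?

-317

From T(2) = -17 and T(3) = -42: 4a + c = -17 and 9a + c = -42.
Subtracting: 5a = -25, so a = -5; then c = -17 − (-5)·4 = 3.
So T(n) = -5n² + 3, and T(8) = -317.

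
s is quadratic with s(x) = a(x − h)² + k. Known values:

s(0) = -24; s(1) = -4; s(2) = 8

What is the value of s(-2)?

-88

First differences 20, 12; second difference -8 = 2a, so a = -4.
Expanding, the x-coefficient is −2ah = 8h; matching it to the data gives h = 3, and then k = 12.
So s(x) = -4(x − 3)² + 12.
s(-2) = -4·(-5)² + 12 = -88.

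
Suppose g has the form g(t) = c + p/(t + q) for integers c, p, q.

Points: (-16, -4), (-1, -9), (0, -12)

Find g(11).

-1

(g(t) − c)(t + q) = p for each data point; the three points give a linear system in c and q, then p follows.
Solving: c = -3, q = -2, p = 18, so g(t) = -3 + 18/(t − 2).
Then g(11) = -3 + 18/9 = -1.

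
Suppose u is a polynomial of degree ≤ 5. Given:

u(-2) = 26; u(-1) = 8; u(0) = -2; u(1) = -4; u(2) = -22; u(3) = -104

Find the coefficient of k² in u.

5

Write u(k) = ak^5 + bk^4 + ck³ + dk² + ek + p; the 6 given values yield a linear system in the 6 coefficients.
Solving, the leading coefficient vanishes, and u(k) = -k^4 - 2k³ + 5k² - 4k - 2.
The coefficient of k² is 5.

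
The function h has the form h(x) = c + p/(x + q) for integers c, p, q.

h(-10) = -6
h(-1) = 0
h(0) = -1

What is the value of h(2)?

(h(x) − c)(x + q) = p for each data point; the three points give a linear system in c and q, then p follows.
Solving: c = -4, q = 4, p = 12, so h(x) = -4 + 12/(x + 4).
Then h(2) = -4 + 12/6 = -2.

-2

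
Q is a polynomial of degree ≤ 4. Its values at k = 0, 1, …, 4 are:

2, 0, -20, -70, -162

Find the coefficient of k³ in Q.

First differences: -2, -20, -50, -92. Second differences: -18, -30, -42. Third differences: -12, -12.
Level-3 differences are constant, so Q has degree 3.
Fitting a degree-3 polynomial gives Q(k) = -2k³ - 3k² + 3k + 2.
The coefficient of k³ is -2.

-2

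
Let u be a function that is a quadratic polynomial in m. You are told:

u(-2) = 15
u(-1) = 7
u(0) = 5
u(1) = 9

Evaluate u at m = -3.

29

Write u(m) = am² + bm + c; the 4 given values yield a linear system in the 3 coefficients.
Solving, u(m) = 3m² + m + 5.
Then u(-3) = 29.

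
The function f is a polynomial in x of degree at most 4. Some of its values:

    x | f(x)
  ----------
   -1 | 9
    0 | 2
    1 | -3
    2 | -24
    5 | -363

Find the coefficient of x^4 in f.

Write f(x) = ax^4 + bx³ + cx² + dx + e; the 5 given values yield a linear system in the 5 coefficients.
Solving, the leading coefficient vanishes, and f(x) = -3x³ + x² - 3x + 2.
The coefficient of x^4 is 0.

0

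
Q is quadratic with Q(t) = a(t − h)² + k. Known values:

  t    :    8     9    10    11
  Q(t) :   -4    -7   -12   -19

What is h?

First differences -3, -5, -7; second difference -2 = 2a, so a = -1.
Expanding, the t-coefficient is −2ah = 2h; matching it to the data gives h = 7, and then k = -3.
So Q(t) = -1(t − 7)² − 3.
Hence h = 7.

7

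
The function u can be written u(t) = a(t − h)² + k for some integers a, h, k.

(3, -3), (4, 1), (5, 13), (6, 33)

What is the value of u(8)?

First differences 4, 12, 20; second difference 8 = 2a, so a = 4.
Expanding, the t-coefficient is −2ah = -8h; matching it to the data gives h = 3, and then k = -3.
So u(t) = 4(t − 3)² − 3.
u(8) = 4·5² − 3 = 97.

97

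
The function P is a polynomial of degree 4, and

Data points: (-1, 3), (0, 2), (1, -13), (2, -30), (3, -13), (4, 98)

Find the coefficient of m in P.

-8

Write P(m) = am^4 + bm³ + cm² + dm + e; the 6 given values yield a linear system in the 5 coefficients.
Solving, P(m) = m^4 - 8m² - 8m + 2.
The coefficient of m is -8.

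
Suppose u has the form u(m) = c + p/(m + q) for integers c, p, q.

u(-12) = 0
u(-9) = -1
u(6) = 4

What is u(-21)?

1

(u(m) − c)(m + q) = p for each data point; the three points give a linear system in c and q, then p follows.
Solving: c = 2, q = 3, p = 18, so u(m) = 2 + 18/(m + 3).
Then u(-21) = 2 + 18/(-18) = 1.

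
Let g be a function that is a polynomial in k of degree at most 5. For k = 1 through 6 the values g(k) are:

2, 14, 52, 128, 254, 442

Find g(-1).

First differences: 12, 38, 76, 126, 188. Second differences: 26, 38, 50, 62. Third differences: 12, 12, 12.
Level-3 differences are constant, so g has degree 3.
Fitting a degree-3 polynomial gives g(k) = 2k³ + k² - 5k + 4.
Then g(-1) = 8.

8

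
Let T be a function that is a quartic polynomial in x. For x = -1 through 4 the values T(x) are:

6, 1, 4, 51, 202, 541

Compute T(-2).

7

First differences: -5, 3, 47, 151, 339. Second differences: 8, 44, 104, 188. Third differences: 36, 60, 84. Fourth differences: 24, 24.
Level-4 differences are constant, so T has degree 4.
Fitting a degree-4 polynomial gives T(x) = x^4 + 4x³ + 3x² - 5x + 1.
Then T(-2) = 7.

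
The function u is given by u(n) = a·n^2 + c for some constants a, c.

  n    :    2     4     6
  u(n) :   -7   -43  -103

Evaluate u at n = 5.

From u(2) = -7 and u(4) = -43: 4a + c = -7 and 16a + c = -43.
Subtracting: 12a = -36, so a = -3; then c = -7 − (-3)·4 = 5.
So u(n) = -3n² + 5, and u(5) = -70.

-70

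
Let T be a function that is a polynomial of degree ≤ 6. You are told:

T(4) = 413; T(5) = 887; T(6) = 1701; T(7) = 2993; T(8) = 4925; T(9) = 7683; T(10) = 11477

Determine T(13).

First differences: 474, 814, 1292, 1932, 2758, 3794. Second differences: 340, 478, 640, 826, 1036. Third differences: 138, 162, 186, 210. Fourth differences: 24, 24, 24.
Level-4 differences are constant, so T has degree 4.
Fitting a degree-4 polynomial gives T(m) = m^4 + m³ + 4m² + 8m - 3.
Then T(13) = 31535.

31535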